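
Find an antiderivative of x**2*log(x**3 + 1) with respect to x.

Let u = x**3 + 1, so du = (3*x**2) dx.
The integral becomes (1/3)·∫ log(u) du; integrate by parts with u′=log(u), dv′=du.

x**3*log(x**3 + 1)/3 - x**3/3 + log(x**3 + 1)/3 + C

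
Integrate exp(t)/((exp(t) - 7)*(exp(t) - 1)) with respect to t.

Let u = e^t, du = e^t dt.
The integral becomes ∫ du/((u-1)(u-7)); decompose into partial fractions.

log(exp(t) - 7)/6 - log(exp(t) - 1)/6 + C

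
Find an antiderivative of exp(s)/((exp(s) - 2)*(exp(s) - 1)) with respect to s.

Let u = e^s, du = e^s ds.
The integral becomes ∫ du/((u-1)(u-2)); decompose into partial fractions.

log(exp(s) - 2) - log(exp(s) - 1) + C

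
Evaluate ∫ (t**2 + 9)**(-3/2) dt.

Substitute t = 3·tan(θ), so dt = 3·sec(θ)^2 dθ and the radical becomes sqrt(t**2 + 9) = 3·sec(θ) by the Pythagorean identity.
Integrate the resulting trig expression in θ, then back-substitute tan(θ) = t/3, sec(θ) = sqrt(t**2 + 9)/3 (absorbing any constant into C).

t/(9*sqrt(t**2 + 9)) + C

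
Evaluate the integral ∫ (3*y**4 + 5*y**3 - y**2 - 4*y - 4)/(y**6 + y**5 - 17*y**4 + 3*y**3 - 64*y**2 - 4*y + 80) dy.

Factor the denominator: (y - 4)*(y - 1)*(y + 1)*(y + 5)*(y**2 + 4).
Partial-fraction decomposition: -12*(11*y - 26)/(725*(y**2 + 4)) - 1241/(6264*(y + 5)) - 3/(200*(y + 1)) + 1/(180*(y - 1)) + 263/(675*(y - 4)).
Integrate each term; A/(y−a) gives A·log|y−a|; the (By+D)/(y²+p²) term gives a log and an atan.

263*log(y - 4)/675 + log(y - 1)/180 - 3*log(y + 1)/200 - 1241*log(y + 5)/6264 - 66*log(y**2 + 4)/725 + 156*atan(y/2)/725 + C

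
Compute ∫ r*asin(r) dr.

Use integration by parts with u = arcsin(r), dv = r dr.
Then du = 1/sqrt(-r**2 + 1) dr.

r**2*asin(r)/2 + r*sqrt(-r**2 + 1)/4 - asin(r)/4 + C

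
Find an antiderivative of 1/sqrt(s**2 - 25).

log(s + sqrt(s**2 - 25)) + C

Substitute s = 5·sec(θ), so ds = 5·sec(θ)*tan(θ) dθ and the radical becomes sqrt(s**2 - 25) = 5·tan(θ) by the Pythagorean identity.
Integrate the resulting trig expression in θ, then back-substitute sec(θ) = s/5, tan(θ) = sqrt(s**2 - 25)/5 (absorbing any constant into C).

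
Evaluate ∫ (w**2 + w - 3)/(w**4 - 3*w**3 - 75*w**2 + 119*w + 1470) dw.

Factor the denominator: (w - 7)**2*(w + 5)*(w + 6).
Partial-fraction decomposition: -27/(169*(w + 6)) + 17/(144*(w + 5)) + 1015/(24336*(w - 7)) + 53/(156*(w - 7)**2).
Integrate each term; A/(w−a) gives A·log|w−a|; A/(w−a)² gives −A/(w−a).

1015*log(w - 7)/24336 + 17*log(w + 5)/144 - 27*log(w + 6)/169 - 53/(156*w - 1092) + C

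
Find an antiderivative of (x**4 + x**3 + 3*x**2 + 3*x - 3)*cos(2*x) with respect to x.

x**4*sin(2*x)/2 + x**3*sin(2*x)/2 + x**3*cos(2*x) + 3*x**2*cos(2*x)/4 + 3*x*sin(2*x)/4 - 3*sin(2*x)/2 + 3*cos(2*x)/8 + C

Use integration by parts with u = x**4 + x**3 + 3*x**2 + 3*x - 3, dv = cos(2*x) dx, so v = sin(2*x)/2.
Apply parts 4 times (tabular method): alternate signs, differentiate u down to 0, integrate dv up.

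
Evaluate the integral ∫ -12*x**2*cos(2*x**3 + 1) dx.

-2*sin(2*x**3 + 1) + C

Let u = 2*x**3 + 1, so du = (6*x**2) dx.
Rewriting, the integral becomes -2·∫ cos(u) du = -2·sin(u).
Substituting back, u = 2*x**3 + 1.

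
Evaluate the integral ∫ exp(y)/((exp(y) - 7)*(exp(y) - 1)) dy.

Let u = e^y, du = e^y dy.
The integral becomes ∫ du/((u-7)(u-1)); decompose into partial fractions.

log(exp(y) - 7)/6 - log(exp(y) - 1)/6 + C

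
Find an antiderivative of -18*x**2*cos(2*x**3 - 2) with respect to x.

Let u = 2*x**3 - 2, so du = (6*x**2) dx.
Rewriting, the integral becomes -3·∫ cos(u) du = -3·sin(u).
Substituting back, u = 2*x**3 - 2.

-3*sin(2*x**3 - 2) + C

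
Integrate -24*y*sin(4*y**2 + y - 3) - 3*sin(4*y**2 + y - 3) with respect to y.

Let u = 4*y**2 + y - 3, so du = (8*y + 1) dy.
Rewriting, the integral becomes -3·∫ sin(u) du = -3·-cos(u).
Substituting back, u = 4*y**2 + y - 3.

3*cos(4*y**2 + y - 3) + C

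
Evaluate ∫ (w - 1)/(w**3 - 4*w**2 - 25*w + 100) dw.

2*log(w - 5)/5 - log(w - 4)/3 - log(w + 5)/15 + C

Factor the denominator: (w - 5)*(w - 4)*(w + 5).
Partial-fraction decomposition: -1/(15*(w + 5)) - 1/(3*(w - 4)) + 2/(5*(w - 5)).
Integrate each term: A/(w−a) contributes A·log|w−a|.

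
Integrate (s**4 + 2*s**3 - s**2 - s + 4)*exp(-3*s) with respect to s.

Use integration by parts with u = s**4 + 2*s**3 - s**2 - s + 4, dv = exp(-3*s) ds, so v = -exp(-3*s)/3.
Apply parts 4 times (tabular method): alternate signs, differentiate u down to 0, integrate dv up.

(-27*s**4 - 90*s**3 - 63*s**2 - 15*s - 113)*exp(-3*s)/81 + C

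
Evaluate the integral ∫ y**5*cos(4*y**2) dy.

y**4*sin(4*y**2)/8 + y**2*cos(4*y**2)/16 - sin(4*y**2)/64 + C

Let u = y², du = 2y dy; rewrite as (1/2)∫ u^2·cos(4u) du.
Now integrate by parts 2 times.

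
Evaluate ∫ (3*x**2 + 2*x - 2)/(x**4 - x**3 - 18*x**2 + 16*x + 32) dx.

Factor the denominator: (x - 4)*(x - 2)*(x + 1)*(x + 4).
Partial-fraction decomposition: -19/(72*(x + 4)) - 1/(45*(x + 1)) - 7/(18*(x - 2)) + 27/(40*(x - 4)).
Integrate each term: A/(x−a) contributes A·log|x−a|.

27*log(x - 4)/40 - 7*log(x - 2)/18 - log(x + 1)/45 - 19*log(x + 4)/72 + C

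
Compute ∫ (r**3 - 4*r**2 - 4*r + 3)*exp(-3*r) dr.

(-r**3 + 3*r**2 + 6*r - 1)*exp(-3*r)/3 + C

Use integration by parts with u = r**3 - 4*r**2 - 4*r + 3, dv = exp(-3*r) dr, so v = -exp(-3*r)/3.
Apply parts 3 times (tabular method): alternate signs, differentiate u down to 0, integrate dv up.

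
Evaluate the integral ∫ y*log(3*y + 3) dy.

y**2*log(3*y + 3)/2 - y**2/4 + y/2 - log(y + 1)/2 + C

Use integration by parts with u = log(3*y + 3), dv = y dy.
Then du = 3/(3*y + 3) dy and v = y**2/2.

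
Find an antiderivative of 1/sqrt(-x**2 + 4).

asin(x/2) + C

Substitute x = 2·sin(θ), so dx = 2·cos(θ) dθ and the radical becomes sqrt(-x**2 + 4) = 2·cos(θ) by the Pythagorean identity.
Integrate the resulting trig expression in θ, then back-substitute θ = asin(x/2), sin(θ) = x/2, cos(θ) = sqrt(-x**2 + 4)/2 (absorbing any constant into C).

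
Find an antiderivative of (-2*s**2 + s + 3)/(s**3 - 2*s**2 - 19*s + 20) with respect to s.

Factor the denominator: (s - 5)*(s - 1)*(s + 4).
Partial-fraction decomposition: -11/(15*(s + 4)) - 1/(10*(s - 1)) - 7/(6*(s - 5)).
Integrate each term: A/(s−a) contributes A·log|s−a|.

-7*log(s - 5)/6 - log(s - 1)/10 - 11*log(s + 4)/15 + C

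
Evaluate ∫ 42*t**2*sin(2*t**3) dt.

-7*cos(2*t**3) + C

Let u = 2*t**3, so du = (6*t**2) dt.
Rewriting, the integral becomes 7·∫ sin(u) du = 7·-cos(u).
Substituting back, u = 2*t**3.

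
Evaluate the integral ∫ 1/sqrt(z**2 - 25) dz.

Substitute z = 5·sec(θ), so dz = 5·sec(θ)*tan(θ) dθ and the radical becomes sqrt(z**2 - 25) = 5·tan(θ) by the Pythagorean identity.
Integrate the resulting trig expression in θ, then back-substitute sec(θ) = z/5, tan(θ) = sqrt(z**2 - 25)/5 (absorbing any constant into C).

log(z + sqrt(z**2 - 25)) + C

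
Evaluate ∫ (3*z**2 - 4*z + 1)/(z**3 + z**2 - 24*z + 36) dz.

Factor the denominator: (z - 3)*(z - 2)*(z + 6).
Partial-fraction decomposition: 133/(72*(z + 6)) - 5/(8*(z - 2)) + 16/(9*(z - 3)).
Integrate each term: A/(z−a) contributes A·log|z−a|.

16*log(z - 3)/9 - 5*log(z - 2)/8 + 133*log(z + 6)/72 + C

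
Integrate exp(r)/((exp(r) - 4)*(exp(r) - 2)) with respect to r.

log(exp(r) - 4)/2 - log(exp(r) - 2)/2 + C

Let u = e^r, du = e^r dr.
The integral becomes ∫ du/((u-2)(u-4)); decompose into partial fractions.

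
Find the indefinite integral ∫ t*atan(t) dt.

t**2*atan(t)/2 - t/2 + atan(t)/2 + C

Use integration by parts with u = arctan(t), dv = t dt.
Then du = 1/(t**2 + 1) dt.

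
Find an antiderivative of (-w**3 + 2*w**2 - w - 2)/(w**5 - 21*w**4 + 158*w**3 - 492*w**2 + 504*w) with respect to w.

-log(w)/252 - 254*log(w - 7)/35 + 521*log(w - 6)/72 + log(w - 2)/40 - 19/(3*w - 18) + C

Factor the denominator: w*(w - 7)*(w - 6)**2*(w - 2).
Partial-fraction decomposition: 1/(40*(w - 2)) + 521/(72*(w - 6)) + 19/(3*(w - 6)**2) - 254/(35*(w - 7)) - 1/(252*w).
Integrate each term; A/(w−a) gives A·log|w−a|; A/(w−a)² gives −A/(w−a).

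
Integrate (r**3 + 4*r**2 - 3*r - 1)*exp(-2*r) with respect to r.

Use integration by parts with u = r**3 + 4*r**2 - 3*r - 1, dv = exp(-2*r) dr, so v = -exp(-2*r)/2.
Apply parts 3 times (tabular method): alternate signs, differentiate u down to 0, integrate dv up.

(-4*r**3 - 22*r**2 - 10*r - 1)*exp(-2*r)/8 + C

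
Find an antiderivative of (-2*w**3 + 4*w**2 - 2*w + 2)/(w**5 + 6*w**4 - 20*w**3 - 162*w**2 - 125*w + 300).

-79*log(w - 5)/1440 - log(w - 1)/240 + 49*log(w + 3)/32 - 202*log(w + 4)/45 + 181*log(w + 5)/60 + C

Factor the denominator: (w - 5)*(w - 1)*(w + 3)*(w + 4)*(w + 5).
Partial-fraction decomposition: 181/(60*(w + 5)) - 202/(45*(w + 4)) + 49/(32*(w + 3)) - 1/(240*(w - 1)) - 79/(1440*(w - 5)).
Integrate each term: A/(w−a) contributes A·log|w−a|.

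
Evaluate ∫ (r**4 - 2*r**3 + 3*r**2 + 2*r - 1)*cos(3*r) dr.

r**4*sin(3*r)/3 - 2*r**3*sin(3*r)/3 + 4*r**3*cos(3*r)/9 + 5*r**2*sin(3*r)/9 - 2*r**2*cos(3*r)/3 + 10*r*sin(3*r)/9 + 10*r*cos(3*r)/27 - 37*sin(3*r)/81 + 10*cos(3*r)/27 + C

Use integration by parts with u = r**4 - 2*r**3 + 3*r**2 + 2*r - 1, dv = cos(3*r) dr, so v = sin(3*r)/3.
Apply parts 4 times (tabular method): alternate signs, differentiate u down to 0, integrate dv up.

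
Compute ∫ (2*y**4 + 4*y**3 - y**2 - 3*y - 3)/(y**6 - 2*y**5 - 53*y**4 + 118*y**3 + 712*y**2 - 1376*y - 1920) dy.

Factor the denominator: (y - 5)*(y - 4)**2*(y + 1)*(y + 4)*(y + 6).
Partial-fraction decomposition: -1707/(11000*(y + 6)) + 83/(1152*(y + 4)) + 1/(750*(y + 1)) - 44671/(16000*(y - 4)) - 737/(400*(y - 4)**2) + 569/(198*(y - 5)).
Integrate each term; A/(y−a) gives A·log|y−a|; A/(y−a)² gives −A/(y−a).

569*log(y - 5)/198 - 44671*log(y - 4)/16000 + log(y + 1)/750 + 83*log(y + 4)/1152 - 1707*log(y + 6)/11000 + 737/(400*y - 1600) + C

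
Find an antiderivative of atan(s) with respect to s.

s*atan(s) - log(s**2 + 1)/2 + C

Use integration by parts with u = arctan(s), dv = ds.
Then du = 1/(s**2 + 1) ds.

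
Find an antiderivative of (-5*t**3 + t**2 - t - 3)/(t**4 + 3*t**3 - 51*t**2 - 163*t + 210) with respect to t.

Factor the denominator: (t - 7)*(t - 1)*(t + 5)*(t + 6).
Partial-fraction decomposition: -1119/(91*(t + 6)) + 163/(18*(t + 5)) + 2/(63*(t - 1)) - 419/(234*(t - 7)).
Integrate each term: A/(t−a) contributes A·log|t−a|.

-419*log(t - 7)/234 + 2*log(t - 1)/63 + 163*log(t + 5)/18 - 1119*log(t + 6)/91 + C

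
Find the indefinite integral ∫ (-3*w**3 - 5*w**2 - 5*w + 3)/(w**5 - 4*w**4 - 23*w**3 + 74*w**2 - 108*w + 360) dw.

Factor the denominator: (w - 6)*(w - 3)*(w + 5)*(w**2 + 4).
Partial-fraction decomposition: (291*w + 314)/(3016*(w**2 + 4)) + 139/(1276*(w + 5)) + 23/(52*(w - 3)) - 57/(88*(w - 6)).
Integrate each term; A/(w−a) gives A·log|w−a|; the (Bw+D)/(w²+p²) term gives a log and an atan.

-57*log(w - 6)/88 + 23*log(w - 3)/52 + 139*log(w + 5)/1276 + 291*log(w**2 + 4)/6032 + 157*atan(w/2)/3016 + C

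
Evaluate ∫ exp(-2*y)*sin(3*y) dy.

Let I denote the integral. Integrate by parts with u = sin(3*y), dv = exp(-2*y) dy, so v = -exp(-2*y)/2: I = -exp(-2*y)*sin(3*y)/2 + (3/2)·∫ exp(-2*y)*cos(3*y) dy.
Apply parts again with u = cos(3*y), dv = exp(-2*y) dy: ∫ exp(-2*y)*cos(3*y) dy = -exp(-2*y)*cos(3*y)/2 − (3/2)·I. Substituting back brings back I: I = -exp(-2*y)*sin(3*y)/2 - 3*exp(-2*y)*cos(3*y)/4 − (9/4)·I.
Solving for I: (1 + 9/4)·I equals the remaining terms, so I = (4/13)·(-exp(-2*y)*sin(3*y)/2 - 3*exp(-2*y)*cos(3*y)/4).

-2*exp(-2*y)*sin(3*y)/13 - 3*exp(-2*y)*cos(3*y)/13 + C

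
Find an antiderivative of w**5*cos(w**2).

Let u = w², du = 2w dw; rewrite as (1/2)∫ u^2·cos(1u) du.
Now integrate by parts 2 times.

w**4*sin(w**2)/2 + w**2*cos(w**2) - sin(w**2) + C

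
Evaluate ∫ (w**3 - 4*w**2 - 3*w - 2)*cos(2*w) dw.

w**3*sin(2*w)/2 - 2*w**2*sin(2*w) + 3*w**2*cos(2*w)/4 - 9*w*sin(2*w)/4 - 2*w*cos(2*w) - 9*cos(2*w)/8 + C

Use integration by parts with u = w**3 - 4*w**2 - 3*w - 2, dv = cos(2*w) dw, so v = sin(2*w)/2.
Apply parts 3 times (tabular method): alternate signs, differentiate u down to 0, integrate dv up.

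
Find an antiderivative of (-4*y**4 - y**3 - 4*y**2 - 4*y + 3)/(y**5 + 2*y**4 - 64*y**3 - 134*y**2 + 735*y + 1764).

-1271*log(y - 7)/525 + 1165*log(y - 4)/1617 + 29909*log(y + 3)/19600 - 4713*log(y + 7)/1232 + 159/(140*y + 420) + C

Factor the denominator: (y - 7)*(y - 4)*(y + 3)**2*(y + 7).
Partial-fraction decomposition: -4713/(1232*(y + 7)) + 29909/(19600*(y + 3)) - 159/(140*(y + 3)**2) + 1165/(1617*(y - 4)) - 1271/(525*(y - 7)).
Integrate each term; A/(y−a) gives A·log|y−a|; A/(y−a)² gives −A/(y−a).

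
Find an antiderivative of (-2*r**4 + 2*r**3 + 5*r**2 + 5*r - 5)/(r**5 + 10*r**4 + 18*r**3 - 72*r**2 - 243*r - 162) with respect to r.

Factor the denominator: (r - 3)*(r + 1)*(r + 3)**2*(r + 6).
Partial-fraction decomposition: -2879/(405*(r + 6)) + 136/(27*(r + 3)) - 191/(36*(r + 3)**2) + 9/(80*(r + 1)) - 53/(1296*(r - 3)).
Integrate each term; A/(r−a) gives A·log|r−a|; A/(r−a)² gives −A/(r−a).

-53*log(r - 3)/1296 + 9*log(r + 1)/80 + 136*log(r + 3)/27 - 2879*log(r + 6)/405 + 191/(36*r + 108) + C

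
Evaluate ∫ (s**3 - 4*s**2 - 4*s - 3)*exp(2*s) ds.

(4*s**3 - 22*s**2 + 6*s - 15)*exp(2*s)/8 + C

Use integration by parts with u = s**3 - 4*s**2 - 4*s - 3, dv = exp(2*s) ds, so v = exp(2*s)/2.
Apply parts 3 times (tabular method): alternate signs, differentiate u down to 0, integrate dv up.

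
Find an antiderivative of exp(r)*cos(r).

exp(r)*sin(r)/2 + exp(r)*cos(r)/2 + C

Let I denote the integral. Integrate by parts with u = cos(r), dv = exp(r) dr, so v = exp(r): I = exp(r)*cos(r) + ∫ exp(r)*sin(r) dr.
Apply parts again with u = sin(r), dv = exp(r) dr: ∫ exp(r)*sin(r) dr = exp(r)*sin(r) − I. Substituting back brings back I: I = exp(r)*sin(r) + exp(r)*cos(r) − I.
Solving for I: (1 + 1)·I equals the remaining terms, so I = (1/2)·(exp(r)*sin(r) + exp(r)*cos(r)).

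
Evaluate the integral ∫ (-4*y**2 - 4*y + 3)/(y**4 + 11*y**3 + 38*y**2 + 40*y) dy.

3*log(y)/40 + 5*log(y + 2)/12 - 45*log(y + 4)/8 + 77*log(y + 5)/15 + C

Factor the denominator: y*(y + 2)*(y + 4)*(y + 5).
Partial-fraction decomposition: 77/(15*(y + 5)) - 45/(8*(y + 4)) + 5/(12*(y + 2)) + 3/(40*y).
Integrate each term: A/(y−a) contributes A·log|y−a|.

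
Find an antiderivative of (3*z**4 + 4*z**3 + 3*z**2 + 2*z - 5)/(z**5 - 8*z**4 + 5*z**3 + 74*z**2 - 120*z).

Factor the denominator: z*(z - 5)*(z - 4)*(z - 2)*(z + 3).
Partial-fraction decomposition: 151/(840*(z + 3)) + 91/(60*(z - 2)) - 1075/(56*(z - 4)) + 491/(24*(z - 5)) + 1/(24*z).
Integrate each term: A/(z−a) contributes A·log|z−a|.

log(z)/24 + 491*log(z - 5)/24 - 1075*log(z - 4)/56 + 91*log(z - 2)/60 + 151*log(z + 3)/840 + C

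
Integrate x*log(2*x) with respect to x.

x**2*(log(x) + log(2))/2 - x**2/4 + C

Use integration by parts with u = log(2*x), dv = x dx.
Then du = 1/x dx and v = x**2/2.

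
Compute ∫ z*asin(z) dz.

Use integration by parts with u = arcsin(z), dv = z dz.
Then du = 1/sqrt(-z**2 + 1) dz.

z**2*asin(z)/2 + z*sqrt(-z**2 + 1)/4 - asin(z)/4 + C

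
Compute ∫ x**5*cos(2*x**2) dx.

Let u = x², du = 2x dx; rewrite as (1/2)∫ u^2·cos(2u) du.
Now integrate by parts 2 times.

x**4*sin(2*x**2)/4 + x**2*cos(2*x**2)/4 - sin(2*x**2)/8 + C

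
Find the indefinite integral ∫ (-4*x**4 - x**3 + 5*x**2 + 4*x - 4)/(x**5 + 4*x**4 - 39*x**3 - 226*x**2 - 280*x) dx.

Factor the denominator: x*(x - 7)*(x + 2)*(x + 4)*(x + 5).
Partial-fraction decomposition: -379/(30*(x + 5)) + 225/(22*(x + 4)) - 4/(9*(x + 2)) - 1613/(1386*(x - 7)) + 1/(70*x).
Integrate each term: A/(x−a) contributes A·log|x−a|.

log(x)/70 - 1613*log(x - 7)/1386 - 4*log(x + 2)/9 + 225*log(x + 4)/22 - 379*log(x + 5)/30 + C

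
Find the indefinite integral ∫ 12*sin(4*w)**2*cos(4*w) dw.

Let u = sin(4*w), so du = (4*cos(4*w)) dw.
Rewriting, the integral becomes 3·∫ u^2 du = 3·u^3/3.
Substituting back, u = sin(4*w).

sin(4*w)**3 + C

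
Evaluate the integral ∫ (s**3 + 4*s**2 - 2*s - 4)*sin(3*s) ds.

Use integration by parts with u = s**3 + 4*s**2 - 2*s - 4, dv = sin(3*s) ds, so v = -cos(3*s)/3.
Apply parts 3 times (tabular method): alternate signs, differentiate u down to 0, integrate dv up.

-s**3*cos(3*s)/3 + s**2*sin(3*s)/3 - 4*s**2*cos(3*s)/3 + 8*s*sin(3*s)/9 + 8*s*cos(3*s)/9 - 8*sin(3*s)/27 + 44*cos(3*s)/27 + C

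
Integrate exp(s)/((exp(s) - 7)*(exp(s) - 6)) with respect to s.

log(exp(s) - 7) - log(exp(s) - 6) + C

Let u = e^s, du = e^s ds.
The integral becomes ∫ du/((u-6)(u-7)); decompose into partial fractions.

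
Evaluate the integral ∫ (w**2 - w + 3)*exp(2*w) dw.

Use integration by parts with u = w**2 - w + 3, dv = exp(2*w) dw, so v = exp(2*w)/2.
Apply parts 2 times (tabular method): alternate signs, differentiate u down to 0, integrate dv up.

(w**2 - 2*w + 4)*exp(2*w)/2 + C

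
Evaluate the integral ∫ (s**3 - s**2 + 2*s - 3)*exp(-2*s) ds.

(-4*s**3 - 2*s**2 - 10*s + 7)*exp(-2*s)/8 + C

Use integration by parts with u = s**3 - s**2 + 2*s - 3, dv = exp(-2*s) ds, so v = -exp(-2*s)/2.
Apply parts 3 times (tabular method): alternate signs, differentiate u down to 0, integrate dv up.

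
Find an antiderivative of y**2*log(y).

y**3*log(y)/3 - y**3/9 + C

Use integration by parts with u = log(y), dv = y**2 dy.
Then du = 1/y dy and v = y**3/3.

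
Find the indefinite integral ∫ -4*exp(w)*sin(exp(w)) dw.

Let u = exp(w), so du = (exp(w)) dw.
Rewriting, the integral becomes -4·∫ sin(u) du = -4·-cos(u).
Substituting back, u = exp(w).

4*cos(exp(w)) + C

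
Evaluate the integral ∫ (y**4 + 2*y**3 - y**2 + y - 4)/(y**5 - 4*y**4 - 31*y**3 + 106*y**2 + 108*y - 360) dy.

77*log(y - 6)/48 - 25*log(y - 3)/24 + 13*log(y - 2)/56 + log(y + 2)/48 + 31*log(y + 5)/168 + C

Factor the denominator: (y - 6)*(y - 3)*(y - 2)*(y + 2)*(y + 5).
Partial-fraction decomposition: 31/(168*(y + 5)) + 1/(48*(y + 2)) + 13/(56*(y - 2)) - 25/(24*(y - 3)) + 77/(48*(y - 6)).
Integrate each term: A/(y−a) contributes A·log|y−a|.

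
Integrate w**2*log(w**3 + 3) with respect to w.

Let u = w**3 + 3, so du = (3*w**2) dw.
The integral becomes (1/3)·∫ log(u) du; integrate by parts with u′=log(u), dv′=du.

w**3*log(w**3 + 3)/3 - w**3/3 + log(w**3 + 3) + C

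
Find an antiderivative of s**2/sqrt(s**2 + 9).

s*sqrt(s**2 + 9)/2 - 9*log(s + sqrt(s**2 + 9))/2 + C

Substitute s = 3·tan(θ), so ds = 3·sec(θ)^2 dθ and the radical becomes sqrt(s**2 + 9) = 3·sec(θ) by the Pythagorean identity.
Integrate the resulting trig expression in θ, then back-substitute tan(θ) = s/3, sec(θ) = sqrt(s**2 + 9)/3 (absorbing any constant into C).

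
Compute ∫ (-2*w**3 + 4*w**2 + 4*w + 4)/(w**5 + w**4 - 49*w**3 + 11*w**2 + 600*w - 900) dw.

-21*log(w - 5)/110 + log(w - 3)/72 + log(w - 2)/14 - 167*log(w + 5)/280 + 139*log(w + 6)/198 + C

Factor the denominator: (w - 5)*(w - 3)*(w - 2)*(w + 5)*(w + 6).
Partial-fraction decomposition: 139/(198*(w + 6)) - 167/(280*(w + 5)) + 1/(14*(w - 2)) + 1/(72*(w - 3)) - 21/(110*(w - 5)).
Integrate each term: A/(w−a) contributes A·log|w−a|.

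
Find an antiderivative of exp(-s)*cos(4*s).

Let I denote the integral. Integrate by parts with u = cos(4*s), dv = exp(-s) ds, so v = -exp(-s): I = -exp(-s)*cos(4*s) − 4·∫ exp(-s)*sin(4*s) ds.
Apply parts again with u = sin(4*s), dv = exp(-s) ds: ∫ exp(-s)*sin(4*s) ds = -exp(-s)*sin(4*s) + 4·I. Substituting back brings back I: I = 4*exp(-s)*sin(4*s) - exp(-s)*cos(4*s) − 16·I.
Solving for I: (1 + 16)·I equals the remaining terms, so I = (1/17)·(4*exp(-s)*sin(4*s) - exp(-s)*cos(4*s)).

4*exp(-s)*sin(4*s)/17 - exp(-s)*cos(4*s)/17 + C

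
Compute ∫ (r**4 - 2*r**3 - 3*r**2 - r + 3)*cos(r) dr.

Use integration by parts with u = r**4 - 2*r**3 - 3*r**2 - r + 3, dv = cos(r) dr, so v = sin(r).
Apply parts 4 times (tabular method): alternate signs, differentiate u down to 0, integrate dv up.

r**4*sin(r) - 2*r**3*sin(r) + 4*r**3*cos(r) - 15*r**2*sin(r) - 6*r**2*cos(r) + 11*r*sin(r) - 30*r*cos(r) + 33*sin(r) + 11*cos(r) + C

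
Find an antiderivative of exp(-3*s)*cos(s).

exp(-3*s)*sin(s)/10 - 3*exp(-3*s)*cos(s)/10 + C

Let I denote the integral. Integrate by parts with u = cos(s), dv = exp(-3*s) ds, so v = -exp(-3*s)/3: I = -exp(-3*s)*cos(s)/3 − (1/3)·∫ exp(-3*s)*sin(s) ds.
Apply parts again with u = sin(s), dv = exp(-3*s) ds: ∫ exp(-3*s)*sin(s) ds = -exp(-3*s)*sin(s)/3 + (1/3)·I. Substituting back brings back I: I = exp(-3*s)*sin(s)/9 - exp(-3*s)*cos(s)/3 − (1/9)·I.
Solving for I: (1 + 1/9)·I equals the remaining terms, so I = (9/10)·(exp(-3*s)*sin(s)/9 - exp(-3*s)*cos(s)/3).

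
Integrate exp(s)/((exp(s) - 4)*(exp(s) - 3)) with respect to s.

Let u = e^s, du = e^s ds.
The integral becomes ∫ du/((u-3)(u-4)); decompose into partial fractions.

log(exp(s) - 4) - log(exp(s) - 3) + C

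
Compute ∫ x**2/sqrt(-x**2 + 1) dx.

-x*sqrt(-x**2 + 1)/2 + asin(x)/2 + C

Substitute x = sin(θ), so dx = cos(θ) dθ and the radical becomes sqrt(-x**2 + 1) = cos(θ) by the Pythagorean identity.
Integrate the resulting trig expression in θ, then back-substitute θ = asin(x), sin(θ) = x, cos(θ) = sqrt(-x**2 + 1) (absorbing any constant into C).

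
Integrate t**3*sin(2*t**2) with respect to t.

Let u = t², du = 2t dt; rewrite as (1/2)∫ u^1·sin(2u) du.
Now integrate by parts 1 time.

-t**2*cos(2*t**2)/4 + sin(2*t**2)/8 + C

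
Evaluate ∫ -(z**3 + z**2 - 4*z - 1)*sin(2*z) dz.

Use integration by parts with u = z**3 + z**2 - 4*z - 1, dv = -sin(2*z) dz, so v = cos(2*z)/2.
Apply parts 3 times (tabular method): alternate signs, differentiate u down to 0, integrate dv up.

z**3*cos(2*z)/2 - 3*z**2*sin(2*z)/4 + z**2*cos(2*z)/2 - z*sin(2*z)/2 - 11*z*cos(2*z)/4 + 11*sin(2*z)/8 - 3*cos(2*z)/4 + C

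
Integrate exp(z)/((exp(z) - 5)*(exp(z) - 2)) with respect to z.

Let u = e^z, du = e^z dz.
The integral becomes ∫ du/((u-2)(u-5)); decompose into partial fractions.

log(exp(z) - 5)/3 - log(exp(z) - 2)/3 + C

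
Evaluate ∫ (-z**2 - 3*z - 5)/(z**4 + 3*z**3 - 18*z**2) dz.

Factor the denominator: z**2*(z - 3)*(z + 6).
Partial-fraction decomposition: 23/(324*(z + 6)) - 23/(81*(z - 3)) + 23/(108*z) + 5/(18*z**2).
Integrate each term; A/(z−a) gives A·log|z−a|; A/(z−a)² gives −A/(z−a).

23*log(z)/108 - 23*log(z - 3)/81 + 23*log(z + 6)/324 - 5/(18*z) + C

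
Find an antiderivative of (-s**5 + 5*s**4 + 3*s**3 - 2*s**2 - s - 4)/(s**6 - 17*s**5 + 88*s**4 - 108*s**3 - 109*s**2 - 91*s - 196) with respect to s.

-186679*log(s - 7)/120000 + 8*log(s - 4)/15 + log(s + 1)/320 + 6*log(s**2 + 1)/625 - 7*atan(s)/1250 + 647/(200*s - 1400) + C

Factor the denominator: (s - 7)**2*(s - 4)*(s + 1)*(s**2 + 1).
Partial-fraction decomposition: (24*s - 7)/(1250*(s**2 + 1)) + 1/(320*(s + 1)) + 8/(15*(s - 4)) - 186679/(120000*(s - 7)) - 647/(200*(s - 7)**2).
Integrate each term; A/(s−a) gives A·log|s−a|; the (Bs+D)/(s²+p²) term gives a log and an atan.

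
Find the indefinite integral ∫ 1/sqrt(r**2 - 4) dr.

Substitute r = 2·sec(θ), so dr = 2·sec(θ)*tan(θ) dθ and the radical becomes sqrt(r**2 - 4) = 2·tan(θ) by the Pythagorean identity.
Integrate the resulting trig expression in θ, then back-substitute sec(θ) = r/2, tan(θ) = sqrt(r**2 - 4)/2 (absorbing any constant into C).

log(r + sqrt(r**2 - 4)) + C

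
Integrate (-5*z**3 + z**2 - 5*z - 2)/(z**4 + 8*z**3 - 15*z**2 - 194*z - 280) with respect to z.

Factor the denominator: (z - 5)*(z + 2)*(z + 4)*(z + 7).
Partial-fraction decomposition: -599/(60*(z + 7)) + 59/(9*(z + 4)) - 26/(35*(z + 2)) - 209/(252*(z - 5)).
Integrate each term: A/(z−a) contributes A·log|z−a|.

-209*log(z - 5)/252 - 26*log(z + 2)/35 + 59*log(z + 4)/9 - 599*log(z + 7)/60 + C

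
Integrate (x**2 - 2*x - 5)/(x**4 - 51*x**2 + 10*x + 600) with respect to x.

592*log(x - 5)/9801 + 19*log(x + 4)/162 - 43*log(x + 6)/242 - 10/(99*x - 495) + C

Factor the denominator: (x - 5)**2*(x + 4)*(x + 6).
Partial-fraction decomposition: -43/(242*(x + 6)) + 19/(162*(x + 4)) + 592/(9801*(x - 5)) + 10/(99*(x - 5)**2).
Integrate each term; A/(x−a) gives A·log|x−a|; A/(x−a)² gives −A/(x−a).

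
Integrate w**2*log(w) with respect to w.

w**3*log(w)/3 - w**3/9 + C

Use integration by parts with u = log(w), dv = w**2 dw.
Then du = 1/w dw and v = w**3/3.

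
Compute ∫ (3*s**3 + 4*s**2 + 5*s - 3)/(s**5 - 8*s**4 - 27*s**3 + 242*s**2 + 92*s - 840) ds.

Factor the denominator: (s - 7)*(s - 6)*(s - 2)*(s + 2)*(s + 5).
Partial-fraction decomposition: -101/(924*(s + 5)) + 7/(288*(s + 2)) + 47/(560*(s - 2)) - 819/(352*(s - 6)) + 419/(180*(s - 7)).
Integrate each term: A/(s−a) contributes A·log|s−a|.

419*log(s - 7)/180 - 819*log(s - 6)/352 + 47*log(s - 2)/560 + 7*log(s + 2)/288 - 101*log(s + 5)/924 + C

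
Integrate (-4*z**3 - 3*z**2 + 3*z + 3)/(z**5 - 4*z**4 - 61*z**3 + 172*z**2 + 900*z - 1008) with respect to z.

Factor the denominator: (z - 7)*(z - 6)*(z - 1)*(z + 4)*(z + 6).
Partial-fraction decomposition: 19/(56*(z + 6)) - 199/(1100*(z + 4)) - 1/(1050*(z - 1)) + 317/(200*(z - 6)) - 115/(66*(z - 7)).
Integrate each term: A/(z−a) contributes A·log|z−a|.

-115*log(z - 7)/66 + 317*log(z - 6)/200 - log(z - 1)/1050 - 199*log(z + 4)/1100 + 19*log(z + 6)/56 + C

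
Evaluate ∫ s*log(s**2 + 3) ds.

s**2*log(s**2 + 3)/2 - s**2/2 + 3*log(s**2 + 3)/2 + C

Let u = s**2 + 3, so du = (2*s) ds.
The integral becomes (1/2)·∫ log(u) du; integrate by parts with u′=log(u), dv′=du.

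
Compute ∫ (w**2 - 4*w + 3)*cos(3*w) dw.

w**2*sin(3*w)/3 - 4*w*sin(3*w)/3 + 2*w*cos(3*w)/9 + 25*sin(3*w)/27 - 4*cos(3*w)/9 + C

Use integration by parts with u = w**2 - 4*w + 3, dv = cos(3*w) dw, so v = sin(3*w)/3.
Apply parts 2 times (tabular method): alternate signs, differentiate u down to 0, integrate dv up.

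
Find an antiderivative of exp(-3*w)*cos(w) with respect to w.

Let I denote the integral. Integrate by parts with u = cos(w), dv = exp(-3*w) dw, so v = -exp(-3*w)/3: I = -exp(-3*w)*cos(w)/3 − (1/3)·∫ exp(-3*w)*sin(w) dw.
Apply parts again with u = sin(w), dv = exp(-3*w) dw: ∫ exp(-3*w)*sin(w) dw = -exp(-3*w)*sin(w)/3 + (1/3)·I. Substituting back brings back I: I = exp(-3*w)*sin(w)/9 - exp(-3*w)*cos(w)/3 − (1/9)·I.
Solving for I: (1 + 1/9)·I equals the remaining terms, so I = (9/10)·(exp(-3*w)*sin(w)/9 - exp(-3*w)*cos(w)/3).

exp(-3*w)*sin(w)/10 - 3*exp(-3*w)*cos(w)/10 + C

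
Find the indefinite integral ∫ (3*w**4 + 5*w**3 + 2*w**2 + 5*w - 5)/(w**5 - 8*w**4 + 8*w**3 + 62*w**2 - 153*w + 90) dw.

1285*log(w - 5)/96 - 203*log(w - 3)/12 + 101*log(w - 2)/15 - 5*log(w - 1)/16 + 53*log(w + 3)/480 + C

Factor the denominator: (w - 5)*(w - 3)*(w - 2)*(w - 1)*(w + 3).
Partial-fraction decomposition: 53/(480*(w + 3)) - 5/(16*(w - 1)) + 101/(15*(w - 2)) - 203/(12*(w - 3)) + 1285/(96*(w - 5)).
Integrate each term: A/(w−a) contributes A·log|w−a|.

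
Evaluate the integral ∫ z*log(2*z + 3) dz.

Use integration by parts with u = log(2*z + 3), dv = z dz.
Then du = 2/(2*z + 3) dz and v = z**2/2.

z**2*log(2*z + 3)/2 - z**2/4 + 3*z/4 - 9*log(2*z + 3)/8 + C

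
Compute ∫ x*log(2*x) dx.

Use integration by parts with u = log(2*x), dv = x dx.
Then du = 1/x dx and v = x**2/2.

x**2*(log(x) + log(2))/2 - x**2/4 + C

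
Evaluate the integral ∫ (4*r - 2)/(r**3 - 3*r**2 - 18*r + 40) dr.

Factor the denominator: (r - 5)*(r - 2)*(r + 4).
Partial-fraction decomposition: -1/(3*(r + 4)) - 1/(3*(r - 2)) + 2/(3*(r - 5)).
Integrate each term: A/(r−a) contributes A·log|r−a|.

2*log(r - 5)/3 - log(r**2 + 2*r - 8)/3 + C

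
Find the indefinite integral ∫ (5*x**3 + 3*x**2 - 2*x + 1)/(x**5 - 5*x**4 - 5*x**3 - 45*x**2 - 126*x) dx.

-log(x)/126 + 1849*log(x - 7)/3654 - 23*log(x + 2)/234 - 2713*log(x**2 + 9)/13572 + 317*atan(x/3)/754 + C

Factor the denominator: x*(x - 7)*(x + 2)*(x**2 + 9).
Partial-fraction decomposition: -(2713*x - 8559)/(6786*(x**2 + 9)) - 23/(234*(x + 2)) + 1849/(3654*(x - 7)) - 1/(126*x).
Integrate each term; A/(x−a) gives A·log|x−a|; the (Bx+D)/(x²+p²) term gives a log and an atan.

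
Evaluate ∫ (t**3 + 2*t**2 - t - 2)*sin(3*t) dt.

Use integration by parts with u = t**3 + 2*t**2 - t - 2, dv = sin(3*t) dt, so v = -cos(3*t)/3.
Apply parts 3 times (tabular method): alternate signs, differentiate u down to 0, integrate dv up.

-t**3*cos(3*t)/3 + t**2*sin(3*t)/3 - 2*t**2*cos(3*t)/3 + 4*t*sin(3*t)/9 + 5*t*cos(3*t)/9 - 5*sin(3*t)/27 + 22*cos(3*t)/27 + C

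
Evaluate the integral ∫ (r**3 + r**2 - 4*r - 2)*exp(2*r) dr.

Use integration by parts with u = r**3 + r**2 - 4*r - 2, dv = exp(2*r) dr, so v = exp(2*r)/2.
Apply parts 3 times (tabular method): alternate signs, differentiate u down to 0, integrate dv up.

(4*r**3 - 2*r**2 - 14*r - 1)*exp(2*r)/8 + C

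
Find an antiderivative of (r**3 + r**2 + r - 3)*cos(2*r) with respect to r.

r**3*sin(2*r)/2 + r**2*sin(2*r)/2 + 3*r**2*cos(2*r)/4 - r*sin(2*r)/4 + r*cos(2*r)/2 - 7*sin(2*r)/4 - cos(2*r)/8 + C

Use integration by parts with u = r**3 + r**2 + r - 3, dv = cos(2*r) dr, so v = sin(2*r)/2.
Apply parts 3 times (tabular method): alternate signs, differentiate u down to 0, integrate dv up.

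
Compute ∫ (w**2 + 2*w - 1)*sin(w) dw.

Use integration by parts with u = w**2 + 2*w - 1, dv = sin(w) dw, so v = -cos(w).
Apply parts 2 times (tabular method): alternate signs, differentiate u down to 0, integrate dv up.

-w**2*cos(w) + 2*w*sin(w) - 2*w*cos(w) + 2*sin(w) + 3*cos(w) + C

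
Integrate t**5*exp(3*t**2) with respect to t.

Let u = t², du = 2t dt; rewrite as (1/2)∫ u^2·exp(3u) du.
Now integrate by parts 2 times.

(9*t**4 - 6*t**2 + 2)*exp(3*t**2)/54 + C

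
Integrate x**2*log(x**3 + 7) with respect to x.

Let u = x**3 + 7, so du = (3*x**2) dx.
The integral becomes (1/3)·∫ log(u) du; integrate by parts with u′=log(u), dv′=du.

x**3*log(x**3 + 7)/3 - x**3/3 + 7*log(x**3 + 7)/3 + C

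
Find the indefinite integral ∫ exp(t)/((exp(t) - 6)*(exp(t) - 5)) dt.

Let u = e^t, du = e^t dt.
The integral becomes ∫ du/((u-6)(u-5)); decompose into partial fractions.

log(exp(t) - 6) - log(exp(t) - 5) + C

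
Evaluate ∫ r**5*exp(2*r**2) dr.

Let u = r², du = 2r dr; rewrite as (1/2)∫ u^2·exp(2u) du.
Now integrate by parts 2 times.

(2*r**4 - 2*r**2 + 1)*exp(2*r**2)/8 + C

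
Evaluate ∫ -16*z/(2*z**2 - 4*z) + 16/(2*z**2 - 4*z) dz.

Let u = 2*z**2 - 4*z, so du = (4*z - 4) dz.
Rewriting, the integral becomes -4·∫ 1/u du = -4·log(u).
Substituting back, u = 2*z**2 - 4*z.

-4*log(2*z**2 - 4*z) + C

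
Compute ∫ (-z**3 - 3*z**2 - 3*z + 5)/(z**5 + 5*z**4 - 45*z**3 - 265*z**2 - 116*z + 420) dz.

Factor the denominator: (z - 7)*(z - 1)*(z + 2)*(z + 5)*(z + 6).
Partial-fraction decomposition: 131/(364*(z + 6)) - 35/(108*(z + 5)) + 7/(324*(z + 2)) + 1/(378*(z - 1)) - 253/(4212*(z - 7)).
Integrate each term: A/(z−a) contributes A·log|z−a|.

-253*log(z - 7)/4212 + log(z - 1)/378 + 7*log(z + 2)/324 - 35*log(z + 5)/108 + 131*log(z + 6)/364 + C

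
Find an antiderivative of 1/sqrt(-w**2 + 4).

Substitute w = 2·sin(θ), so dw = 2·cos(θ) dθ and the radical becomes sqrt(-w**2 + 4) = 2·cos(θ) by the Pythagorean identity.
Integrate the resulting trig expression in θ, then back-substitute θ = asin(w/2), sin(θ) = w/2, cos(θ) = sqrt(-w**2 + 4)/2 (absorbing any constant into C).

asin(w/2) + C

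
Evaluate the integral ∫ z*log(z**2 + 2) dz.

Let u = z**2 + 2, so du = (2*z) dz.
The integral becomes (1/2)·∫ log(u) du; integrate by parts with u′=log(u), dv′=du.

z**2*log(z**2 + 2)/2 - z**2/2 + log(z**2 + 2) + C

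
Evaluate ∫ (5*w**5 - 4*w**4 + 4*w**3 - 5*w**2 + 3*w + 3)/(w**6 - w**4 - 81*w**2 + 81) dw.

161*log(w - 3)/144 - 3*log(w - 1)/80 - 9*log(w + 1)/80 + 283*log(w + 3)/144 + 31*log(w**2 + 9)/30 - 23*atan(w/3)/45 + C

Factor the denominator: (w - 3)*(w - 1)*(w + 1)*(w + 3)*(w**2 + 9).
Partial-fraction decomposition: (31*w - 23)/(15*(w**2 + 9)) + 283/(144*(w + 3)) - 9/(80*(w + 1)) - 3/(80*(w - 1)) + 161/(144*(w - 3)).
Integrate each term; A/(w−a) gives A·log|w−a|; the (Bw+D)/(w²+p²) term gives a log and an atan.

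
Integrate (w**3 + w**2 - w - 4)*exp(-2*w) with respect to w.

Use integration by parts with u = w**3 + w**2 - w - 4, dv = exp(-2*w) dw, so v = -exp(-2*w)/2.
Apply parts 3 times (tabular method): alternate signs, differentiate u down to 0, integrate dv up.

(-4*w**3 - 10*w**2 - 6*w + 13)*exp(-2*w)/8 + C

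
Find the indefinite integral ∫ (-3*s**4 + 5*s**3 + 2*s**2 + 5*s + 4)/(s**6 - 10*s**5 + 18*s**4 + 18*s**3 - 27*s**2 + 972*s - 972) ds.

-20783*log(s - 6)/91125 + 13*log(s - 1)/1000 + 371*log(s + 3)/5832 + 3067*log(s**2 + 9)/40500 - 403*atan(s/3)/10125 + 2702/(2025*s - 12150) + C

Factor the denominator: (s - 6)**2*(s - 1)*(s + 3)*(s**2 + 9).
Partial-fraction decomposition: (3067*s - 2418)/(20250*(s**2 + 9)) + 371/(5832*(s + 3)) + 13/(1000*(s - 1)) - 20783/(91125*(s - 6)) - 2702/(2025*(s - 6)**2).
Integrate each term; A/(s−a) gives A·log|s−a|; the (Bs+D)/(s²+p²) term gives a log and an atan.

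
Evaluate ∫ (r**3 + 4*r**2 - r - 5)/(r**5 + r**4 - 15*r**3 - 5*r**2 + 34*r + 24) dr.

Factor the denominator: (r - 3)*(r - 2)*(r + 1)**2*(r + 4).
Partial-fraction decomposition: -1/(378*(r + 4)) - 25/(144*(r + 1)) - 1/(36*(r + 1)**2) - 17/(54*(r - 2)) + 55/(112*(r - 3)).
Integrate each term; A/(r−a) gives A·log|r−a|; A/(r−a)² gives −A/(r−a).

55*log(r - 3)/112 - 17*log(r - 2)/54 - 25*log(r + 1)/144 - log(r + 4)/378 + 1/(36*r + 36) + C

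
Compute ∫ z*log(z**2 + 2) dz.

Let u = z**2 + 2, so du = (2*z) dz.
The integral becomes (1/2)·∫ log(u) du; integrate by parts with u′=log(u), dv′=du.

z**2*log(z**2 + 2)/2 - z**2/2 + log(z**2 + 2) + C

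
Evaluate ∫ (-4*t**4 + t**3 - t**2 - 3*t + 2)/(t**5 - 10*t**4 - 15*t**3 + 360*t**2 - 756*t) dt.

Factor the denominator: t*(t - 7)*(t - 6)*(t - 3)*(t + 6).
Partial-fraction decomposition: -677/(1053*(t + 6)) - 313/(324*(t - 3)) + 1255/(54*(t - 6)) - 9329/(364*(t - 7)) - 1/(378*t).
Integrate each term: A/(t−a) contributes A·log|t−a|.

-log(t)/378 - 9329*log(t - 7)/364 + 1255*log(t - 6)/54 - 313*log(t - 3)/324 - 677*log(t + 6)/1053 + C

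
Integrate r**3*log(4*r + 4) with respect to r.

r**4*log(4*r + 4)/4 - r**4/16 + r**3/12 - r**2/8 + r/4 - log(r + 1)/4 + C

Use integration by parts with u = log(4*r + 4), dv = r**3 dr.
Then du = 4/(4*r + 4) dr and v = r**4/4.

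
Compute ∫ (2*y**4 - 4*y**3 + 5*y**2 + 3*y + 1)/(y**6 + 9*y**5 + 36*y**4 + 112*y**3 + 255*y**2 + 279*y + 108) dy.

Factor the denominator: (y + 1)**2*(y + 3)*(y + 4)*(y**2 + 9).
Partial-fraction decomposition: (y - 705)/(900*(y**2 + 9)) - 93/(25*(y + 4)) + 307/(72*(y + 3)) - 109/(200*(y + 1)) + 3/(20*(y + 1)**2).
Integrate each term; A/(y−a) gives A·log|y−a|; the (By+D)/(y²+p²) term gives a log and an atan.

-109*log(y + 1)/200 + 307*log(y + 3)/72 - 93*log(y + 4)/25 + log(y**2 + 9)/1800 - 47*atan(y/3)/180 - 3/(20*y + 20) + C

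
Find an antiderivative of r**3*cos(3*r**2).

r**2*sin(3*r**2)/6 + cos(3*r**2)/18 + C

Let u = r², du = 2r dr; rewrite as (1/2)∫ u^1·cos(3u) du.
Now integrate by parts 1 time.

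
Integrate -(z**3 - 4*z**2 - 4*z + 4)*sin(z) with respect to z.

z**3*cos(z) - 3*z**2*sin(z) - 4*z**2*cos(z) + 8*z*sin(z) - 10*z*cos(z) + 10*sin(z) + 12*cos(z) + C

Use integration by parts with u = z**3 - 4*z**2 - 4*z + 4, dv = -sin(z) dz, so v = cos(z).
Apply parts 3 times (tabular method): alternate signs, differentiate u down to 0, integrate dv up.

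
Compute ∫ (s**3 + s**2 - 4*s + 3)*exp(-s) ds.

(-s**3 - 4*s**2 - 4*s - 7)*exp(-s) + C

Use integration by parts with u = s**3 + s**2 - 4*s + 3, dv = exp(-s) ds, so v = -exp(-s).
Apply parts 3 times (tabular method): alternate signs, differentiate u down to 0, integrate dv up.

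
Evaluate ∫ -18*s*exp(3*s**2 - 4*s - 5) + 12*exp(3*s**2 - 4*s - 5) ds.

-3*exp(3*s**2 - 4*s - 5) + C

Let u = 3*s**2 - 4*s - 5, so du = (6*s - 4) ds.
Rewriting, the integral becomes -3·∫ e^u du = -3·e^u.
Substituting back, u = 3*s**2 - 4*s - 5.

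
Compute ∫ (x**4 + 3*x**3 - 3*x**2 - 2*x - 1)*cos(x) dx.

x**4*sin(x) + 3*x**3*sin(x) + 4*x**3*cos(x) - 15*x**2*sin(x) + 9*x**2*cos(x) - 20*x*sin(x) - 30*x*cos(x) + 29*sin(x) - 20*cos(x) + C

Use integration by parts with u = x**4 + 3*x**3 - 3*x**2 - 2*x - 1, dv = cos(x) dx, so v = sin(x).
Apply parts 4 times (tabular method): alternate signs, differentiate u down to 0, integrate dv up.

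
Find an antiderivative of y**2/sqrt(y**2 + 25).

y*sqrt(y**2 + 25)/2 - 25*log(y + sqrt(y**2 + 25))/2 + C

Substitute y = 5·tan(θ), so dy = 5·sec(θ)^2 dθ and the radical becomes sqrt(y**2 + 25) = 5·sec(θ) by the Pythagorean identity.
Integrate the resulting trig expression in θ, then back-substitute tan(θ) = y/5, sec(θ) = sqrt(y**2 + 25)/5 (absorbing any constant into C).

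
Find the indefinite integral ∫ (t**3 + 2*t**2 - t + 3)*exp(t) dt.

Use integration by parts with u = t**3 + 2*t**2 - t + 3, dv = exp(t) dt, so v = exp(t).
Apply parts 3 times (tabular method): alternate signs, differentiate u down to 0, integrate dv up.

(t**3 - t**2 + t + 2)*exp(t) + C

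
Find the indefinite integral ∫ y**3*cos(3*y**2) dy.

y**2*sin(3*y**2)/6 + cos(3*y**2)/18 + C

Let u = y², du = 2y dy; rewrite as (1/2)∫ u^1·cos(3u) du.
Now integrate by parts 1 time.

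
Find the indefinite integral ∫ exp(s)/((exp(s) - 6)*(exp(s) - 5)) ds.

log(exp(s) - 6) - log(exp(s) - 5) + C

Let u = e^s, du = e^s ds.
The integral becomes ∫ du/((u-5)(u-6)); decompose into partial fractions.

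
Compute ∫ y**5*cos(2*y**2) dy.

y**4*sin(2*y**2)/4 + y**2*cos(2*y**2)/4 - sin(2*y**2)/8 + C

Let u = y², du = 2y dy; rewrite as (1/2)∫ u^2·cos(2u) du.
Now integrate by parts 2 times.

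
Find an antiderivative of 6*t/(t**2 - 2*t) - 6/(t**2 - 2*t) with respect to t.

Let u = t**2 - 2*t, so du = (2*t - 2) dt.
Rewriting, the integral becomes 3·∫ 1/u du = 3·log(u).
Substituting back, u = t**2 - 2*t.

3*log(t**2 - 2*t) + C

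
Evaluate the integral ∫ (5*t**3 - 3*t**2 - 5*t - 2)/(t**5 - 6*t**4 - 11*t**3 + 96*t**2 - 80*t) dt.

log(t)/40 + 523*log(t - 5)/180 - 125*log(t - 4)/48 - log(t - 1)/12 - 35*log(t + 4)/144 + C

Factor the denominator: t*(t - 5)*(t - 4)*(t - 1)*(t + 4).
Partial-fraction decomposition: -35/(144*(t + 4)) - 1/(12*(t - 1)) - 125/(48*(t - 4)) + 523/(180*(t - 5)) + 1/(40*t).
Integrate each term: A/(t−a) contributes A·log|t−a|.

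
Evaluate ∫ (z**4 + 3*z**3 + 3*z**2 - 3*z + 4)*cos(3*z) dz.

z**4*sin(3*z)/3 + z**3*sin(3*z) + 4*z**3*cos(3*z)/9 + 5*z**2*sin(3*z)/9 + z**2*cos(3*z) - 5*z*sin(3*z)/3 + 10*z*cos(3*z)/27 + 98*sin(3*z)/81 - 5*cos(3*z)/9 + C

Use integration by parts with u = z**4 + 3*z**3 + 3*z**2 - 3*z + 4, dv = cos(3*z) dz, so v = sin(3*z)/3.
Apply parts 4 times (tabular method): alternate signs, differentiate u down to 0, integrate dv up.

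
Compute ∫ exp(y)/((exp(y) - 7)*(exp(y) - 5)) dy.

log(exp(y) - 7)/2 - log(exp(y) - 5)/2 + C

Let u = e^y, du = e^y dy.
The integral becomes ∫ du/((u-5)(u-7)); decompose into partial fractions.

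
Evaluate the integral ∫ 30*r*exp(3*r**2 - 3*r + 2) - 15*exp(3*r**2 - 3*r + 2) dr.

Let u = 3*r**2 - 3*r + 2, so du = (6*r - 3) dr.
Rewriting, the integral becomes 5·∫ e^u du = 5·e^u.
Substituting back, u = 3*r**2 - 3*r + 2.

5*exp(3*r**2 - 3*r + 2) + C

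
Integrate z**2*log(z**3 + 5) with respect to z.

z**3*log(z**3 + 5)/3 - z**3/3 + 5*log(z**3 + 5)/3 + C

Let u = z**3 + 5, so du = (3*z**2) dz.
The integral becomes (1/3)·∫ log(u) du; integrate by parts with u′=log(u), dv′=du.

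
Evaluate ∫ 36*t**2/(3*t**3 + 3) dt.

4*log(3*t**3 + 3) + C

Let u = 3*t**3 + 3, so du = (9*t**2) dt.
Rewriting, the integral becomes 4·∫ 1/u du = 4·log(u).
Substituting back, u = 3*t**3 + 3.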